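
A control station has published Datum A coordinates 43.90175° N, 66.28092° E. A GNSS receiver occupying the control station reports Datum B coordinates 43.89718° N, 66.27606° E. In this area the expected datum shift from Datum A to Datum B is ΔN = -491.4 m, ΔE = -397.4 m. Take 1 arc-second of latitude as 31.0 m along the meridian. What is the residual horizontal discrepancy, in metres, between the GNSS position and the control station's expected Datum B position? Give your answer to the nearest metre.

Observed coordinate differences: Δφ = -0.00457°, Δλ = -0.00486°.
Converting to metres (1° lat = 111600 m, cos φ = 0.720530): observed ΔN = -510.0 m, observed ΔE = -390.8 m.
Subtracting the expected shift leaves a residual of -510.0 − (-491.4) = -18.6 m north and -390.8 − (-397.4) = 6.6 m east.
Residual distance = √((-18.6)² + 6.6²) = 19.7 m.

20 m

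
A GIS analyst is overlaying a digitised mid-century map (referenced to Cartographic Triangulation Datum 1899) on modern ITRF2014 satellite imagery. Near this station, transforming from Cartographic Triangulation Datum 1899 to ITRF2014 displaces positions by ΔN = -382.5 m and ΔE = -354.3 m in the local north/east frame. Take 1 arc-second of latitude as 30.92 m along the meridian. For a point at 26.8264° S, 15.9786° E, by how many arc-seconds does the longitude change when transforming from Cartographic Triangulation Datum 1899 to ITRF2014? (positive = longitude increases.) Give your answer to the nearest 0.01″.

At latitude -26.8264°, cos φ = 0.892378.
1″ of longitude at this latitude = 30.92 × cos φ = 27.5923 m, so Δλ = -354.3 / 27.5923 = -12.841″.

Δλ = -12.84″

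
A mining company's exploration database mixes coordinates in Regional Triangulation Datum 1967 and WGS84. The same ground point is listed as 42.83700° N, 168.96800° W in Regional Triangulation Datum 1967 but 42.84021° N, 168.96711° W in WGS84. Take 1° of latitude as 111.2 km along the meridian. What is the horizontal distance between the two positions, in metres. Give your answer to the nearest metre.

364 m

Δφ = 42.84021° − 42.83700° = +0.00321°; Δλ = -168.96711° − -168.96800° = +0.00089°.
ΔN = Δφ × 111200 = 357.0 m; ΔE = Δλ × 111200 × cos(42.83700°) = +0.00089 × 111200 × 0.733291 = 72.6 m.
Distance = √(ΔE² + ΔN²) = √(72.6² + 357.0²) = 364.3 m.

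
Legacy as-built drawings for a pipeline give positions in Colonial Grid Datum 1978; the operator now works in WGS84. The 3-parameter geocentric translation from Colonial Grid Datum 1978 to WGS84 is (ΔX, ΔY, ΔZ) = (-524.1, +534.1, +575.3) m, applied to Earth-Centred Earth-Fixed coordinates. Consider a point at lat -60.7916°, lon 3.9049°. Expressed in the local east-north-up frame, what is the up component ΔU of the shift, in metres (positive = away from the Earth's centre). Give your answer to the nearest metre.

The local up (radial) axis is (cos φ cos λ, cos φ sin λ, sin φ), giving ΔU = -255.161 + 17.749 − 502.151 = -739.56 m.

ΔU = -740 m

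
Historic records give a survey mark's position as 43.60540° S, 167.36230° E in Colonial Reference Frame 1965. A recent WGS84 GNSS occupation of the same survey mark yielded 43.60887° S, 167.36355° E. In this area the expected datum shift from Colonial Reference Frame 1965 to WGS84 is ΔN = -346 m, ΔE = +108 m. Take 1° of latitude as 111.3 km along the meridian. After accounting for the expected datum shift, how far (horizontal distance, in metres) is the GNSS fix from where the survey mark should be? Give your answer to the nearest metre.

41 m

Observed coordinate differences: Δφ = -0.00347°, Δλ = +0.00125°.
Converting to metres (1° lat = 111300 m, cos φ = 0.724107): observed ΔN = -386.2 m, observed ΔE = 100.7 m.
Subtracting the expected shift leaves a residual of -386.2 − (-346) = -40.2 m north and 100.7 − (108) = -7.3 m east.
Residual distance = √((-40.2)² + (-7.3)²) = 40.9 m.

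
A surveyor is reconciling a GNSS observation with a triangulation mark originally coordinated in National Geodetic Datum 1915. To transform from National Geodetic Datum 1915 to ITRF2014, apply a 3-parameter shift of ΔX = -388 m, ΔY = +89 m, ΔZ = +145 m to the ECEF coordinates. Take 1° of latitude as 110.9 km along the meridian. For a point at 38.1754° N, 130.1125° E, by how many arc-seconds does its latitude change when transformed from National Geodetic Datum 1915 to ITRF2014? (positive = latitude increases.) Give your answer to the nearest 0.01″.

Δφ = -2.68″

sin φ = 0.618071, cos φ = 0.786122, sin λ = 0.764781, cos λ = -0.644290.
North component: ΔN = −sin φ cos λ·ΔX − sin φ sin λ·ΔY + cos φ·ΔZ = −(0.618071)(-0.644290)(-388) − (0.618071)(0.764781)(89) + (0.786122)(145) = -82.59 m.
1° of latitude spans 110900 m, so Δφ = -82.59 / 110900 × 3600 = -2.681″.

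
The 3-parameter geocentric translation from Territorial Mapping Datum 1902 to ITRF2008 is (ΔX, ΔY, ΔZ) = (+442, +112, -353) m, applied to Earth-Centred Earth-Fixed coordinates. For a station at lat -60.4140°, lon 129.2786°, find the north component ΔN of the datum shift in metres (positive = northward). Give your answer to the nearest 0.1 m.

At φ = -60.4140°, λ = 129.2786°: sin φ = -0.869616, cos φ = 0.493729, sin λ = 0.774077, cos λ = -0.633092.
ΔN = −sin φ cos λ·ΔX − sin φ sin λ·ΔY + cos φ·ΔZ = −(-0.869616)(-0.633092)(442) − (-0.869616)(0.774077)(112) + (0.493729)(-353) = -342.24 m.

ΔN = -342.2 m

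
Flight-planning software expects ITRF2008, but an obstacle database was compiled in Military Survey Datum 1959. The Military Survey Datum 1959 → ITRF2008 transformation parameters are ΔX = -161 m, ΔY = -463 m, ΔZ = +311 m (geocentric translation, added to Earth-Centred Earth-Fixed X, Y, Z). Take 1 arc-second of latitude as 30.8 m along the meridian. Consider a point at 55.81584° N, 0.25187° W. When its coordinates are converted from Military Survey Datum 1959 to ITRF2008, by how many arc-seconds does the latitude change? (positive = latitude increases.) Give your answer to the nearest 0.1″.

Δφ = 9.9″

sin φ = 0.827236, cos φ = 0.561855, sin λ = -0.004396, cos λ = 0.999990.
North component: ΔN = −sin φ cos λ·ΔX − sin φ sin λ·ΔY + cos φ·ΔZ = −(0.827236)(0.999990)(-161) − (0.827236)(-0.004396)(-463) + (0.561855)(311) = 306.24 m.
1° of latitude spans 3600 × 30.80 = 110880 m, so Δφ = 306.24 / 110880 × 3600 = 9.943″.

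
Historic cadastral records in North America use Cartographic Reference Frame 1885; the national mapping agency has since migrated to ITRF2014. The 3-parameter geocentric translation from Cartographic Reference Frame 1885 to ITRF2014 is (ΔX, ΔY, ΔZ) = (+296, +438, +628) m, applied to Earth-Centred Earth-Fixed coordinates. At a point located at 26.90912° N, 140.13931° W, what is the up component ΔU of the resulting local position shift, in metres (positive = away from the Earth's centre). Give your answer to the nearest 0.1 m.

ΔU = -168.7 m

The local up (radial) axis is (cos φ cos λ, cos φ sin λ, sin φ), giving ΔU = -202.610 − 250.329 + 284.218 = -168.72 m.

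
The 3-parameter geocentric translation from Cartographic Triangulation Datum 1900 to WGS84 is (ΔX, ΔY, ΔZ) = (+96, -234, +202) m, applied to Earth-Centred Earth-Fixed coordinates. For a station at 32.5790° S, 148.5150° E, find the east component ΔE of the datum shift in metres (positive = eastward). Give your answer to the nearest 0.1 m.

At φ = -32.5790°, λ = 148.5150°: sin φ = -0.538462, cos φ = 0.842650, sin λ = 0.522275, cos λ = -0.852777.
ΔE = −sin λ·ΔX + cos λ·ΔY = −(0.522275)·(96) + (-0.852777)·(-234) = 149.41 m.

ΔE = 149.4 m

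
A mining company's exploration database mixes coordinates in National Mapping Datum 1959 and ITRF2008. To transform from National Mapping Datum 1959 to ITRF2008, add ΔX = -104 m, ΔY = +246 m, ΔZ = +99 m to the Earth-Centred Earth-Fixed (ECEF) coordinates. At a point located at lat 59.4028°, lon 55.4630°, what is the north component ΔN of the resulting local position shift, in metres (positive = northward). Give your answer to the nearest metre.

ΔN = -73 m

At φ = 59.4028°, λ = 55.4630°: sin φ = 0.860767, cos φ = 0.508999, sin λ = 0.823760, cos λ = 0.566938.
ΔN = −sin φ cos λ·ΔX − sin φ sin λ·ΔY + cos φ·ΔZ = −(0.860767)(0.566938)(-104) − (0.860767)(0.823760)(246) + (0.508999)(99) = -73.29 m.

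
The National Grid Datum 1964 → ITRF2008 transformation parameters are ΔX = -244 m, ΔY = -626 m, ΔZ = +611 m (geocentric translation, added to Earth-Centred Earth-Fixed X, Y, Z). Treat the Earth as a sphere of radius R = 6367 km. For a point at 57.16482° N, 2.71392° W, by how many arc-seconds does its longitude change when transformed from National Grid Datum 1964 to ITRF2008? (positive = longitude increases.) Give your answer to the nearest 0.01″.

Δλ = -38.05″

sin φ = 0.840234, cos φ = 0.542224, sin λ = -0.047349, cos λ = 0.998878.
East component: ΔE = −sin λ·ΔX + cos λ·ΔY = −(-0.047349)(-244) + (0.998878)(-626) = -636.85 m.
1° of latitude spans πR/180 = 111125 m; at latitude φ, 1° of longitude spans that × cos φ = 60254.7 m, so Δλ = -636.85 / 60254.7 × 3600 = -38.050″.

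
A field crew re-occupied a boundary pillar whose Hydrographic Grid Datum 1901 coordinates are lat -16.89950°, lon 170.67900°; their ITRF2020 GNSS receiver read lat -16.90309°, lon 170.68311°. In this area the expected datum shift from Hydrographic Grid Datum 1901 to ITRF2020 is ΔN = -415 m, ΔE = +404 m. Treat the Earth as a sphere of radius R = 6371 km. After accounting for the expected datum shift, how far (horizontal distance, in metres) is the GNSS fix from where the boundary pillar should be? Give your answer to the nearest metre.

Observed coordinate differences: Δφ = -0.00359°, Δλ = +0.00411°.
Converting to metres (1° lat = 111195 m, cos φ = 0.956816): observed ΔN = -399.2 m, observed ΔE = 437.3 m.
Subtracting the expected shift leaves a residual of -399.2 − (-415) = 15.8 m north and 437.3 − (404) = 33.3 m east.
Residual distance = √(15.8² + 33.3²) = 36.8 m.

37 m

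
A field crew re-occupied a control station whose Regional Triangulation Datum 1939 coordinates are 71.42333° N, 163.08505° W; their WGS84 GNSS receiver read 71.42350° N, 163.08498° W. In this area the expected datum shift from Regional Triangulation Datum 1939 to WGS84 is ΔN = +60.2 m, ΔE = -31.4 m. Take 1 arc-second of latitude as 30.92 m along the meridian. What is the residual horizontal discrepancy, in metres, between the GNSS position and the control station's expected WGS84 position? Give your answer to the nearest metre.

53 m

Observed coordinate differences: Δφ = +0.00017°, Δλ = +0.00007°.
Converting to metres (1° lat = 111312 m, cos φ = 0.318573): observed ΔN = 18.9 m, observed ΔE = 2.5 m.
Subtracting the expected shift leaves a residual of 18.9 − (60.2) = -41.3 m north and 2.5 − (-31.4) = 33.9 m east.
Residual distance = √((-41.3)² + 33.9²) = 53.4 m.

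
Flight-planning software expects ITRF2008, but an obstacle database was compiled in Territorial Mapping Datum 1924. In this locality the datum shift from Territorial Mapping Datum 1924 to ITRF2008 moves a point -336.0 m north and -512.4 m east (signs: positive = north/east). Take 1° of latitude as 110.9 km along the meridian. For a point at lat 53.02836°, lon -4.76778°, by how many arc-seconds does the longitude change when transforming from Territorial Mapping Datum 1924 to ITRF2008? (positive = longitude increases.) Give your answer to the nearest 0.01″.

Δλ = -27.66″

At latitude 53.02836°, cos φ = 0.601420.
1° of longitude at this latitude = 110.9 × cos φ = 66.70 km, so Δλ = -512.4 / 66697.4 = -0.0076825° = -27.657″.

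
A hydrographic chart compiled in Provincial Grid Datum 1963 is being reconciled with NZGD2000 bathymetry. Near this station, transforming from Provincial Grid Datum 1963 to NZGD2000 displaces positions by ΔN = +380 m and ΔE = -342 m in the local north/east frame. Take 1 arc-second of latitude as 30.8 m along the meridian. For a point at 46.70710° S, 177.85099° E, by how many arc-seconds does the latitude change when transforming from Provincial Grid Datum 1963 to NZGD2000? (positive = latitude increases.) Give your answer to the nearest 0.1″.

Δφ = 12.3″

1″ of latitude = 30.80 m, so Δφ = 380.0 / 30.80 = 12.338″.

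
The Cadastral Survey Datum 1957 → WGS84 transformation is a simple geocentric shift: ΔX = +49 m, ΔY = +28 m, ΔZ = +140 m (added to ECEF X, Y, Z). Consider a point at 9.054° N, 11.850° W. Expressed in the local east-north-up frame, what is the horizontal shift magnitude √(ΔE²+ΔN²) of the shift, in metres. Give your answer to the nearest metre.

137 m

The local east axis at (φ, λ) is (−sin λ, cos λ, 0), so ΔE = −sin(-11.850°)·49 + cos(-11.850°)·28 = 37.47 m.
The local north axis is (−sin φ cos λ, −sin φ sin λ, cos φ), giving ΔN = -7.547 + 0.905 + 138.256 = 131.61 m.
Horizontal magnitude = √(ΔE² + ΔN²) = √(37.47² + 131.61²) = 136.84 m.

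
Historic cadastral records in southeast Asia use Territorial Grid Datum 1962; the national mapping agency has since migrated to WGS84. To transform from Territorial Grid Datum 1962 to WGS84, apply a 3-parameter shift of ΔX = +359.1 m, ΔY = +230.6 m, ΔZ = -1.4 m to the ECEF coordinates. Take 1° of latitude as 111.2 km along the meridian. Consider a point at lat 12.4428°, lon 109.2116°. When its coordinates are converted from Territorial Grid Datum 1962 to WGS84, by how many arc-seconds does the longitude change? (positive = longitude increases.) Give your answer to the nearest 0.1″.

Δλ = -13.8″

sin φ = 0.215465, cos φ = 0.976512, sin λ = 0.944310, cos λ = -0.329058.
East component: ΔE = −sin λ·ΔX + cos λ·ΔY = −(0.944310)(359.1) + (-0.329058)(230.6) = -414.98 m.
1° of latitude spans 111200 m; at latitude φ, 1° of longitude spans that × cos φ = 108588.1 m, so Δλ = -414.98 / 108588.1 × 3600 = -13.758″.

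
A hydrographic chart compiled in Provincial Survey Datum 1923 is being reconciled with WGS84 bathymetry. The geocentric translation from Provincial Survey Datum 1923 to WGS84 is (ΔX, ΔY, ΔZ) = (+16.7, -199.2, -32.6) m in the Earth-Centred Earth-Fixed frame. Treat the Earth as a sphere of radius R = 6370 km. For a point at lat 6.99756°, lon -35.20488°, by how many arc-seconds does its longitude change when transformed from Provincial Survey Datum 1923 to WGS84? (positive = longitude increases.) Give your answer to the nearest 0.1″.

Δλ = -5.0″

sin φ = 0.121827, cos φ = 0.992551, sin λ = -0.576502, cos λ = 0.817096.
East component: ΔE = −sin λ·ΔX + cos λ·ΔY = −(-0.576502)(16.7) + (0.817096)(-199.2) = -153.14 m.
1° of latitude spans πR/180 = 111177 m; at latitude φ, 1° of longitude spans that × cos φ = 110349.4 m, so Δλ = -153.14 / 110349.4 × 3600 = -4.996″.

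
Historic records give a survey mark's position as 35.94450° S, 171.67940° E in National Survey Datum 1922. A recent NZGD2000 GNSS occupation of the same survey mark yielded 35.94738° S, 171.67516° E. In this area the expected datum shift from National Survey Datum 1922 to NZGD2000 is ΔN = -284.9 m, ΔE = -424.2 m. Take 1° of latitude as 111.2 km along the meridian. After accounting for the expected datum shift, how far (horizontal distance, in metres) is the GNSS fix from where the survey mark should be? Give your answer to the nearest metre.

Observed coordinate differences: Δφ = -0.00288°, Δλ = -0.00424°.
Converting to metres (1° lat = 111200 m, cos φ = 0.809586): observed ΔN = -320.3 m, observed ΔE = -381.7 m.
Subtracting the expected shift leaves a residual of -320.3 − (-284.9) = -35.4 m north and -381.7 − (-424.2) = 42.5 m east.
Residual distance = √((-35.4)² + 42.5²) = 55.3 m.

55 m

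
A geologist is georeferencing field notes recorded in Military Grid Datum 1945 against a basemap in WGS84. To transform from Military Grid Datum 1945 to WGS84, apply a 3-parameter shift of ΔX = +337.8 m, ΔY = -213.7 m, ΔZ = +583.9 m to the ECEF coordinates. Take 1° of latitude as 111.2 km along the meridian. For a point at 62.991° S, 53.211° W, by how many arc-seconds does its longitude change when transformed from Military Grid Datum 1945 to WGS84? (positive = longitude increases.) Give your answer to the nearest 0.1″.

Δλ = 10.2″

sin φ = -0.890935, cos φ = 0.454130, sin λ = -0.800846, cos λ = 0.598870.
East component: ΔE = −sin λ·ΔX + cos λ·ΔY = −(-0.800846)(337.8) + (0.598870)(-213.7) = 142.55 m.
1° of latitude spans 111200 m; at latitude φ, 1° of longitude spans that × cos φ = 50499.3 m, so Δλ = 142.55 / 50499.3 × 3600 = 10.162″.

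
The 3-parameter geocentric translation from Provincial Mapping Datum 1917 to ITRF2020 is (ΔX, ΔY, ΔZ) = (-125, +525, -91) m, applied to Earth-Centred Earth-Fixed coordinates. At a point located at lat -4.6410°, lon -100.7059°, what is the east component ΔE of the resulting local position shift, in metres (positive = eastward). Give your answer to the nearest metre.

ΔE = -220 m

The local east axis at (φ, λ) is (−sin λ, cos λ, 0), so ΔE = −sin(-100.7059°)·(-125) + cos(-100.7059°)·525 = -220.35 m.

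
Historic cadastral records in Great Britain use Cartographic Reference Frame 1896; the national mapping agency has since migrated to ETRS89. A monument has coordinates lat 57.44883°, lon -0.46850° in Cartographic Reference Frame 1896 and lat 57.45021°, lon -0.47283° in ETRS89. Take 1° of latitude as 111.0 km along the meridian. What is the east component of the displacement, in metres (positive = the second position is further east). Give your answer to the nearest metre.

Δφ = 57.45021° − 57.44883° = +0.00138°; Δλ = -0.47283° − -0.46850° = -0.00433°.
ΔN = Δφ × 111000 = 153.2 m; ΔE = Δλ × 111000 × cos(57.44883°) = -0.00433 × 111000 × 0.538053 = -258.6 m.

ΔE = -259 m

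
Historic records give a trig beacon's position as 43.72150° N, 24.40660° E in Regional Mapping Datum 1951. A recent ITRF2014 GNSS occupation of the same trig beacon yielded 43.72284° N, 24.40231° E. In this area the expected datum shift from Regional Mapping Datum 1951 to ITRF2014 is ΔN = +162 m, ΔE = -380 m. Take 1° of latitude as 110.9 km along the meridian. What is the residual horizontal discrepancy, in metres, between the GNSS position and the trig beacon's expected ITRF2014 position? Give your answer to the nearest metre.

Observed coordinate differences: Δφ = +0.00134°, Δλ = -0.00429°.
Converting to metres (1° lat = 110900 m, cos φ = 0.722708): observed ΔN = 148.6 m, observed ΔE = -343.8 m.
Subtracting the expected shift leaves a residual of 148.6 − (162) = -13.4 m north and -343.8 − (-380) = 36.2 m east.
Residual distance = √((-13.4)² + 36.2²) = 38.6 m.

39 m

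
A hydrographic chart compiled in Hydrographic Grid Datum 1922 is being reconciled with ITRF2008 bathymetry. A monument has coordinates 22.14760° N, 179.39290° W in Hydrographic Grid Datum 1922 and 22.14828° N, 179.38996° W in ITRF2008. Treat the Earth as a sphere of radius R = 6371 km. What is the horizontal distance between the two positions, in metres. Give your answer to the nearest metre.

Δφ = 22.14828° − 22.14760° = +0.00068°; Δλ = -179.38996° − -179.39290° = +0.00294°.
1° along a meridian = πR/180 = 111195 m.
ΔN = Δφ × 111195 = 75.6 m; ΔE = Δλ × 111195 × cos(22.14760°) = +0.00294 × 111195 × 0.926216 = 302.8 m.
Distance = √(ΔE² + ΔN²) = √(302.8² + 75.6²) = 312.1 m.

312 m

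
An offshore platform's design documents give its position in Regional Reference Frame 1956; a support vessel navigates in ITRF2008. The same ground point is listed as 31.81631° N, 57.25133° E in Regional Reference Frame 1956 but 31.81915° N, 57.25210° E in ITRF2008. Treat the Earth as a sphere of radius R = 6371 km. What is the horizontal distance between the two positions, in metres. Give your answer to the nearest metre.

324 m

Δφ = 31.81915° − 31.81631° = +0.00284°; Δλ = 57.25210° − 57.25133° = +0.00077°.
1° along a meridian = πR/180 = 111195 m.
ΔN = Δφ × 111195 = 315.8 m; ΔE = Δλ × 111195 × cos(31.81631°) = +0.00077 × 111195 × 0.849743 = 72.8 m.
Distance = √(ΔE² + ΔN²) = √(72.8² + 315.8²) = 324.1 m.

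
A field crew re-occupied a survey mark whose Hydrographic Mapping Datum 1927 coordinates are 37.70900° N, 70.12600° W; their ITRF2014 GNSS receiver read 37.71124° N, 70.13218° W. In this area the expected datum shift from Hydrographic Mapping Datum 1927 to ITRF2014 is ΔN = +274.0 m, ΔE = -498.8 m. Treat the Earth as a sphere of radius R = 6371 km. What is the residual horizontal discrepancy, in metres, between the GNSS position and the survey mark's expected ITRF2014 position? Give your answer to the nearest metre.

Observed coordinate differences: Δφ = +0.00224°, Δλ = -0.00618°.
Converting to metres (1° lat = 111195 m, cos φ = 0.791127): observed ΔN = 249.1 m, observed ΔE = -543.7 m.
Subtracting the expected shift leaves a residual of 249.1 − (274.0) = -24.9 m north and -543.7 − (-498.8) = -44.9 m east.
Residual distance = √((-24.9)² + (-44.9)²) = 51.3 m.

51 m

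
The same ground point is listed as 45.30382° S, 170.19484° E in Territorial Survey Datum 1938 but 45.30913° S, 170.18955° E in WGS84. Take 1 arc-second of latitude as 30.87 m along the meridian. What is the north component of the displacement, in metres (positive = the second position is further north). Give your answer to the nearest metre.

ΔN = -590 m

Δφ = -45.30913° − -45.30382° = -0.00531°; Δλ = 170.18955° − 170.19484° = -0.00529°.
1° of latitude = 3600 × 30.87 = 111132 m.
ΔN = Δφ × 111132 = -590.1 m; ΔE = Δλ × 111132 × cos(-45.30382°) = -0.00529 × 111132 × 0.703347 = -413.5 m.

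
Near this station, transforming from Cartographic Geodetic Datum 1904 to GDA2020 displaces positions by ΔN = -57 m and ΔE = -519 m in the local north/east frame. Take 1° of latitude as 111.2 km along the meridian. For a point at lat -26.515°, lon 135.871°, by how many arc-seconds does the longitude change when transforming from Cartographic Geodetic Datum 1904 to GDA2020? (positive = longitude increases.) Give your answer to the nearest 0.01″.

At latitude -26.515°, cos φ = 0.894818.
1° of longitude at this latitude = 111.2 × cos φ = 99.50 km, so Δλ = -519.0 / 99503.7 = -0.0052159° = -18.777″.

Δλ = -18.78″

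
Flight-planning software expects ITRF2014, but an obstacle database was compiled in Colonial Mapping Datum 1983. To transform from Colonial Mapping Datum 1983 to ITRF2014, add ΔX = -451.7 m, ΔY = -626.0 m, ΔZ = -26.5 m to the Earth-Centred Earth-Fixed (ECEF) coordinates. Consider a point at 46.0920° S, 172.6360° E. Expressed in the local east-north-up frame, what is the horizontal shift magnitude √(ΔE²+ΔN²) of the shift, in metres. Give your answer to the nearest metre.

722 m

The local east axis at (φ, λ) is (−sin λ, cos λ, 0), so ΔE = −sin(172.6360°)·(-451.7) + cos(172.6360°)·(-626.0) = 678.73 m.
The local north axis is (−sin φ cos λ, −sin φ sin λ, cos φ), giving ΔN = 322.745 − 57.806 − 18.378 = 246.56 m.
Horizontal magnitude = √(ΔE² + ΔN²) = √(678.73² + 246.56²) = 722.13 m.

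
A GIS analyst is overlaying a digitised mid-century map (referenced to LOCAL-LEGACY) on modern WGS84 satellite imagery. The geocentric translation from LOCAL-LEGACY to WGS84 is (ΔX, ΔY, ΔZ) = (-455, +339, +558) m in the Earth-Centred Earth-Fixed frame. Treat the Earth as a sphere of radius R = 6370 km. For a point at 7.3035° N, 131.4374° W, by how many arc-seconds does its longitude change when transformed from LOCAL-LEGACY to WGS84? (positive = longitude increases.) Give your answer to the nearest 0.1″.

Δλ = -18.5″

sin φ = 0.127125, cos φ = 0.991887, sin λ = -0.749679, cos λ = -0.661801.
East component: ΔE = −sin λ·ΔX + cos λ·ΔY = −(-0.749679)(-455) + (-0.661801)(339) = -565.45 m.
1° of latitude spans πR/180 = 111177 m; at latitude φ, 1° of longitude spans that × cos φ = 110275.5 m, so Δλ = -565.45 / 110275.5 × 3600 = -18.460″.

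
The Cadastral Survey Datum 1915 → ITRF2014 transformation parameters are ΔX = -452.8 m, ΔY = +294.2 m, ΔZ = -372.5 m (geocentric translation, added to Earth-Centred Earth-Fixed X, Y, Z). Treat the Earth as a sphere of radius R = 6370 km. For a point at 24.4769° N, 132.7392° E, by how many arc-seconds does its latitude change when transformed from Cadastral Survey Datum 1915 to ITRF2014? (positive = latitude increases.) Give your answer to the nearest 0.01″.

sin φ = 0.414326, cos φ = 0.910128, sin λ = 0.734450, cos λ = -0.678662.
North component: ΔN = −sin φ cos λ·ΔX − sin φ sin λ·ΔY + cos φ·ΔZ = −(0.414326)(-0.678662)(-452.8) − (0.414326)(0.734450)(294.2) + (0.910128)(-372.5) = -555.87 m.
1° of latitude spans πR/180 = 111177 m, so Δφ = -555.87 / 111177 × 3600 = -17.999″.

Δφ = -18.00″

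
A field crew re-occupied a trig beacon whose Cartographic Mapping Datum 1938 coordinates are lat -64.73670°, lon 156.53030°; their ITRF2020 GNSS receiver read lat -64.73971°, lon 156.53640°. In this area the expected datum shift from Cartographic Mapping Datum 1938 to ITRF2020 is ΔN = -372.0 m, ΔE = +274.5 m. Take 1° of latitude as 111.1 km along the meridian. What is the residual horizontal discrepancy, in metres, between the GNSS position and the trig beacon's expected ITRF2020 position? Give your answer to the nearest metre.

40 m

Observed coordinate differences: Δφ = -0.00301°, Δλ = +0.00610°.
Converting to metres (1° lat = 111100 m, cos φ = 0.426779): observed ΔN = -334.4 m, observed ΔE = 289.2 m.
Subtracting the expected shift leaves a residual of -334.4 − (-372.0) = 37.6 m north and 289.2 − (274.5) = 14.7 m east.
Residual distance = √(37.6² + 14.7²) = 40.4 m.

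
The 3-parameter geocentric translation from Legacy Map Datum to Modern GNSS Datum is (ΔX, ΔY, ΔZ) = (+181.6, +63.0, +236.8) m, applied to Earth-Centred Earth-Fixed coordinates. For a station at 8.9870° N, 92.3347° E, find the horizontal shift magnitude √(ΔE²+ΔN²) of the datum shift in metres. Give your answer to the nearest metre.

The local east axis at (φ, λ) is (−sin λ, cos λ, 0), so ΔE = −sin(92.3347°)·181.6 + cos(92.3347°)·63.0 = -184.02 m.
The local north axis is (−sin φ cos λ, −sin φ sin λ, cos φ), giving ΔN = 1.156 − 9.833 + 233.893 = 225.22 m.
Horizontal magnitude = √(ΔE² + ΔN²) = √((-184.02)² + 225.22²) = 290.83 m.

291 m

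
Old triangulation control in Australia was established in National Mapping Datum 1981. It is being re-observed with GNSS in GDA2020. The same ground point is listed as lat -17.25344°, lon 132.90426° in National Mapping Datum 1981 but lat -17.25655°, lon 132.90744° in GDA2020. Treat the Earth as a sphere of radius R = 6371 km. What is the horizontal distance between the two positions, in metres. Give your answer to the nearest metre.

483 m

Δφ = -17.25655° − -17.25344° = -0.00311°; Δλ = 132.90744° − 132.90426° = +0.00318°.
1° along a meridian = πR/180 = 111195 m.
ΔN = Δφ × 111195 = -345.8 m; ΔE = Δλ × 111195 × cos(-17.25344°) = +0.00318 × 111195 × 0.955002 = 337.7 m.
Distance = √(ΔE² + ΔN²) = √(337.7² + (-345.8)²) = 483.3 m.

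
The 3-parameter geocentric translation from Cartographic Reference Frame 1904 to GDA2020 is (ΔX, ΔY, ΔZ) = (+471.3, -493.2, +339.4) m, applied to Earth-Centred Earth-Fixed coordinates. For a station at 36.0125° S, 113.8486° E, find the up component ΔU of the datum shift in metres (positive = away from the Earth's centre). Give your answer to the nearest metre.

ΔU = -719 m

The local up (radial) axis is (cos φ cos λ, cos φ sin λ, sin φ), giving ΔU = -154.139 − 364.881 − 199.554 = -718.57 m.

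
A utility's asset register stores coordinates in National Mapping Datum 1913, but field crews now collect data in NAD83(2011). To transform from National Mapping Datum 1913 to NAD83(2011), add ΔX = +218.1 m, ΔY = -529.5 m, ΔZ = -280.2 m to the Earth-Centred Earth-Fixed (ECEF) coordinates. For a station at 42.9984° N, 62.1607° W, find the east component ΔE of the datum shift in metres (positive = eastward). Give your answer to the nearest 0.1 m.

At φ = 42.9984°, λ = -62.1607°: sin φ = 0.681978, cos φ = 0.731373, sin λ = -0.884261, cos λ = 0.466993.
ΔE = −sin λ·ΔX + cos λ·ΔY = −(-0.884261)·(218.1) + (0.466993)·(-529.5) = -54.42 m.

ΔE = -54.4 m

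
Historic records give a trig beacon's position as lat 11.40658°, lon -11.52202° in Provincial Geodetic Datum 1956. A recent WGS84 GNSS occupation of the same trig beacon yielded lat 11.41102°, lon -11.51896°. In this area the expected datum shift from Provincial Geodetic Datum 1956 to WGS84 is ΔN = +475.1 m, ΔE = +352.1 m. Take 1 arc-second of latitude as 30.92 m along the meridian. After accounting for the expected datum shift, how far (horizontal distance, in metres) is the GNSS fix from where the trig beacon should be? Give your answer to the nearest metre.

Observed coordinate differences: Δφ = +0.00444°, Δλ = +0.00306°.
Converting to metres (1° lat = 111312 m, cos φ = 0.980248): observed ΔN = 494.2 m, observed ΔE = 333.9 m.
Subtracting the expected shift leaves a residual of 494.2 − (475.1) = 19.1 m north and 333.9 − (352.1) = -18.2 m east.
Residual distance = √(19.1² + (-18.2)²) = 26.4 m.

26 m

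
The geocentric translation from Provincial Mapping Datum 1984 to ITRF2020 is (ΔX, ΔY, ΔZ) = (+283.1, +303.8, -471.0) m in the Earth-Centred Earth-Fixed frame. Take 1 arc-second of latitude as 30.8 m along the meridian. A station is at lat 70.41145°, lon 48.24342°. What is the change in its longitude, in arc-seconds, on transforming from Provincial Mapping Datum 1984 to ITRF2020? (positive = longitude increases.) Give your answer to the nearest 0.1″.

sin φ = 0.942124, cos φ = 0.335263, sin λ = 0.745981, cos λ = 0.665967.
East component: ΔE = −sin λ·ΔX + cos λ·ΔY = −(0.745981)(283.1) + (0.665967)(303.8) = -8.87 m.
1° of latitude spans 3600 × 30.80 = 110880 m; at latitude φ, 1° of longitude spans that × cos φ = 37174.0 m, so Δλ = -8.87 / 37174.0 × 3600 = -0.859″.

Δλ = -0.9″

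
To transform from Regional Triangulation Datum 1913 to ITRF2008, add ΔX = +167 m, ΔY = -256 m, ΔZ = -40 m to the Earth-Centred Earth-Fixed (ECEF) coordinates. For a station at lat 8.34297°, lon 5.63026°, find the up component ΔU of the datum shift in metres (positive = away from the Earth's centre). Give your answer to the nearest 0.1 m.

ΔU = 133.8 m

The local up (radial) axis is (cos φ cos λ, cos φ sin λ, sin φ), giving ΔU = 164.436 − 24.850 − 5.804 = 133.78 m.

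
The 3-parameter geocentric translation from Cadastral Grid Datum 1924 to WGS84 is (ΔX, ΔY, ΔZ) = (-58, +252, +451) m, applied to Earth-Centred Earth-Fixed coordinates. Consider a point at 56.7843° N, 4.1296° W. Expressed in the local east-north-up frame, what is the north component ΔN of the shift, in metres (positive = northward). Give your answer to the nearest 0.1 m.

ΔN = 310.6 m

At φ = 56.7843°, λ = -4.1296°: sin φ = 0.836614, cos φ = 0.547792, sin λ = -0.072013, cos λ = 0.997404.
ΔN = −sin φ cos λ·ΔX − sin φ sin λ·ΔY + cos φ·ΔZ = −(0.836614)(0.997404)(-58) − (0.836614)(-0.072013)(252) + (0.547792)(451) = 310.63 m.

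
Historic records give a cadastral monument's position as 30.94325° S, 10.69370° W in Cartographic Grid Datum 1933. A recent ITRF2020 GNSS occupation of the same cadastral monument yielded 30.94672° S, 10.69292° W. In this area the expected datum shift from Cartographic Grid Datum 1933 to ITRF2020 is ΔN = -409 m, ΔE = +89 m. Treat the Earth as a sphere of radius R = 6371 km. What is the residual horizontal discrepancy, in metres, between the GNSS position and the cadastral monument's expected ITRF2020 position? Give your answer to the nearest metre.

27 m

Observed coordinate differences: Δφ = -0.00347°, Δλ = +0.00078°.
Converting to metres (1° lat = 111195 m, cos φ = 0.857677): observed ΔN = -385.8 m, observed ΔE = 74.4 m.
Subtracting the expected shift leaves a residual of -385.8 − (-409) = 23.2 m north and 74.4 − (89) = -14.6 m east.
Residual distance = √(23.2² + (-14.6)²) = 27.4 m.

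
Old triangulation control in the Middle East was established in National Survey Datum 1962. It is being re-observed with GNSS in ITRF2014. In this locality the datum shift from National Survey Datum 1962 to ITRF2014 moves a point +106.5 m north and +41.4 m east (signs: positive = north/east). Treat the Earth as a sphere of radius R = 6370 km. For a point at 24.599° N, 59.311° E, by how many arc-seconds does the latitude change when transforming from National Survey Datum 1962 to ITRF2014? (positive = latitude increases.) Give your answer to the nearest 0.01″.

On a sphere of radius R, 1 rad of latitude = R, so Δφ = ΔN / R = 106.5 / 6370000 = 1.6719e-05 rad = 3.449″.

Δφ = 3.45″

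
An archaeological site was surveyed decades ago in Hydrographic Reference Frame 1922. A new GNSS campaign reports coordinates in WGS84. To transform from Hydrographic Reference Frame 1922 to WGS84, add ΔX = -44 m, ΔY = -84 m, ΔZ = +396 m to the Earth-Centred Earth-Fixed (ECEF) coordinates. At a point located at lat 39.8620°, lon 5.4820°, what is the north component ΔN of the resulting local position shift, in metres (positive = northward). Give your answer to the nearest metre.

The local north axis is (−sin φ cos λ, −sin φ sin λ, cos φ), giving ΔN = 28.072 + 5.143 + 303.966 = 337.18 m.

ΔN = 337 m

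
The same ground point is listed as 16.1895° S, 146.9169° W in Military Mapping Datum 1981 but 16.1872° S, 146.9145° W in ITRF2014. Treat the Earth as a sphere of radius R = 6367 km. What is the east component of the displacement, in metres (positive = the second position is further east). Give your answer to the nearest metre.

Δφ = -16.1872° − -16.1895° = +0.0023°; Δλ = -146.9145° − -146.9169° = +0.0024°.
1° along a meridian = πR/180 = 111125 m.
ΔN = Δφ × 111125 = 255.6 m; ΔE = Δλ × 111125 × cos(-16.1895°) = +0.0024 × 111125 × 0.960345 = 256.1 m.

ΔE = 256 m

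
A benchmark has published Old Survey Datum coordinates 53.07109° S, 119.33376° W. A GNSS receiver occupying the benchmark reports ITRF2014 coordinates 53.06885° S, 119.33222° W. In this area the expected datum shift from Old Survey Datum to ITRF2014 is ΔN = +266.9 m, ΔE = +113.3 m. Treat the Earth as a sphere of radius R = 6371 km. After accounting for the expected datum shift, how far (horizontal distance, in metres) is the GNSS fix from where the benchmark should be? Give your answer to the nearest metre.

21 m

Observed coordinate differences: Δφ = +0.00224°, Δλ = +0.00154°.
Converting to metres (1° lat = 111195 m, cos φ = 0.600824): observed ΔN = 249.1 m, observed ΔE = 102.9 m.
Subtracting the expected shift leaves a residual of 249.1 − (266.9) = -17.8 m north and 102.9 − (113.3) = -10.4 m east.
Residual distance = √((-17.8)² + (-10.4)²) = 20.6 m.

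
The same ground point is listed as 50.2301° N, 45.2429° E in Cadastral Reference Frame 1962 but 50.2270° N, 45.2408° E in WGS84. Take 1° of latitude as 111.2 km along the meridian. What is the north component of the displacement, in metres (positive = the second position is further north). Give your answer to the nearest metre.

Δφ = 50.2270° − 50.2301° = -0.0031°; Δλ = 45.2408° − 45.2429° = -0.0021°.
ΔN = Δφ × 111200 = -344.7 m; ΔE = Δλ × 111200 × cos(50.2301°) = -0.0021 × 111200 × 0.639706 = -149.4 m.

ΔN = -345 m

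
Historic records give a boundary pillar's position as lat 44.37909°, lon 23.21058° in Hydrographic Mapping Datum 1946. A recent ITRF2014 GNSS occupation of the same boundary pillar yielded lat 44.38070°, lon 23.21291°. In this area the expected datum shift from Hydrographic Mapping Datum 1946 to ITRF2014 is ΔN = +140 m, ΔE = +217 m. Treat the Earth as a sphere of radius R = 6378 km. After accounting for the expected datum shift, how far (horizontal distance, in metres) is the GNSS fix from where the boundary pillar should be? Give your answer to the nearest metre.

Observed coordinate differences: Δφ = +0.00161°, Δλ = +0.00233°.
Converting to metres (1° lat = 111317 m, cos φ = 0.714728): observed ΔN = 179.2 m, observed ΔE = 185.4 m.
Subtracting the expected shift leaves a residual of 179.2 − (140) = 39.2 m north and 185.4 − (217) = -31.6 m east.
Residual distance = √(39.2² + (-31.6)²) = 50.4 m.

50 m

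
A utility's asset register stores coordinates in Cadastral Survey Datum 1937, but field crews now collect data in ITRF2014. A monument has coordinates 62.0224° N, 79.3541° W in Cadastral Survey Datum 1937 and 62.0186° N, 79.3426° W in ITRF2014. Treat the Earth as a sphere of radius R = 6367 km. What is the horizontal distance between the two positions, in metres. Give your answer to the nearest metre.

Δφ = 62.0186° − 62.0224° = -0.0038°; Δλ = -79.3426° − -79.3541° = +0.0115°.
1° along a meridian = πR/180 = 111125 m.
ΔN = Δφ × 111125 = -422.3 m; ΔE = Δλ × 111125 × cos(62.0224°) = +0.0115 × 111125 × 0.469126 = 599.5 m.
Distance = √(ΔE² + ΔN²) = √(599.5² + (-422.3)²) = 733.3 m.

733 m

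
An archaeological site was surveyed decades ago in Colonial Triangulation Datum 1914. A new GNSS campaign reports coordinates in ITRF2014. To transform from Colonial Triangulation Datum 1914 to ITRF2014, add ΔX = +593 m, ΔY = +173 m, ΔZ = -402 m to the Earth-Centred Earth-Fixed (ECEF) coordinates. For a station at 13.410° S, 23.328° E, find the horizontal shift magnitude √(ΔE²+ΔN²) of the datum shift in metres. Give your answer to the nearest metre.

260 m

The local east axis at (φ, λ) is (−sin λ, cos λ, 0), so ΔE = −sin(23.328°)·593 + cos(23.328°)·173 = -75.97 m.
The local north axis is (−sin φ cos λ, −sin φ sin λ, cos φ), giving ΔN = 126.285 + 15.888 − 391.040 = -248.87 m.
Horizontal magnitude = √(ΔE² + ΔN²) = √((-75.97)² + (-248.87)²) = 260.20 m.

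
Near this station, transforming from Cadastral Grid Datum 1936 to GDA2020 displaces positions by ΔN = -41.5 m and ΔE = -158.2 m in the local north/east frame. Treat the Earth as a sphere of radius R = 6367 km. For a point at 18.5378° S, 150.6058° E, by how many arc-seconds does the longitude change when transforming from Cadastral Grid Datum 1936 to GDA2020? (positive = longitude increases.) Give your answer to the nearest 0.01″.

Δλ = -5.41″

At latitude -18.5378°, cos φ = 0.948114.
One radian of longitude at latitude φ spans R cos φ, so Δλ = ΔE / (R cos φ) = -158.2 / (6367000 × 0.948114) = -2.6207e-05 rad = -5.406″.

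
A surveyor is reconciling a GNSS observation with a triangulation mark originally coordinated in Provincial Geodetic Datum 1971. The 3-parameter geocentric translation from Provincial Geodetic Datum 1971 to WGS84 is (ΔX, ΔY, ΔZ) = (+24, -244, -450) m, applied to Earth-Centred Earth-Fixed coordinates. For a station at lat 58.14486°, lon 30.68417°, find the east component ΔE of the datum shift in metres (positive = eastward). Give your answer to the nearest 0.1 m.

The local east axis at (φ, λ) is (−sin λ, cos λ, 0), so ΔE = −sin(30.68417°)·24 + cos(30.68417°)·(-244) = -222.09 m.

ΔE = -222.1 m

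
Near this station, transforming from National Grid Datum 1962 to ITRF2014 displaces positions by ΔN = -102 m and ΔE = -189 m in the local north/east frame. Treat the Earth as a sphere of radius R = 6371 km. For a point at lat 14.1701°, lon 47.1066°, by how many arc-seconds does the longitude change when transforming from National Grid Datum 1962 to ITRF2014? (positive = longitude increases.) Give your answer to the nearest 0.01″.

Δλ = -6.31″

At latitude 14.1701°, cos φ = 0.969573.
One radian of longitude at latitude φ spans R cos φ, so Δλ = ΔE / (R cos φ) = -189.0 / (6371000 × 0.969573) = -3.0597e-05 rad = -6.311″.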